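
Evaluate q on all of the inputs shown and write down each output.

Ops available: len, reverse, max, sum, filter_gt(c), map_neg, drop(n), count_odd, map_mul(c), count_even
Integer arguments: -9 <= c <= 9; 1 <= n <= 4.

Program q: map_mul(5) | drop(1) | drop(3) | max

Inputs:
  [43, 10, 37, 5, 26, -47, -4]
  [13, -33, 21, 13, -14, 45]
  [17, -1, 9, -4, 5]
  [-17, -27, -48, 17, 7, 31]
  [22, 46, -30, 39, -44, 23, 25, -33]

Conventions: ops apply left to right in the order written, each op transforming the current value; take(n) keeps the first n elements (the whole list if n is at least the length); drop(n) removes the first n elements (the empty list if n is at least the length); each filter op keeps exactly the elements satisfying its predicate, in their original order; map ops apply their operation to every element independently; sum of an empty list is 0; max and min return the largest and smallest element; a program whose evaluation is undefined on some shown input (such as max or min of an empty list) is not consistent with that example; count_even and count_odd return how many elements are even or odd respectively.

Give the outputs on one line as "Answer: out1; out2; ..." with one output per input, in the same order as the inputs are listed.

Execution, op by op:
  [43, 10, 37, 5, 26, -47, -4] -> [215, 50, 185, 25, 130, -235, -20] -> [50, 185, 25, 130, -235, -20] -> [130, -235, -20] -> 130
  [13, -33, 21, 13, -14, 45] -> [65, -165, 105, 65, -70, 225] -> [-165, 105, 65, -70, 225] -> [-70, 225] -> 225
  [17, -1, 9, -4, 5] -> [85, -5, 45, -20, 25] -> [-5, 45, -20, 25] -> [25] -> 25
  [-17, -27, -48, 17, 7, 31] -> [-85, -135, -240, 85, 35, 155] -> [-135, -240, 85, 35, 155] -> [35, 155] -> 155
  [22, 46, -30, 39, -44, 23, 25, -33] -> [110, 230, -150, 195, -220, 115, 125, -165] -> [230, -150, 195, -220, 115, 125, -165] -> [-220, 115, 125, -165] -> 125

130; 225; 25; 155; 125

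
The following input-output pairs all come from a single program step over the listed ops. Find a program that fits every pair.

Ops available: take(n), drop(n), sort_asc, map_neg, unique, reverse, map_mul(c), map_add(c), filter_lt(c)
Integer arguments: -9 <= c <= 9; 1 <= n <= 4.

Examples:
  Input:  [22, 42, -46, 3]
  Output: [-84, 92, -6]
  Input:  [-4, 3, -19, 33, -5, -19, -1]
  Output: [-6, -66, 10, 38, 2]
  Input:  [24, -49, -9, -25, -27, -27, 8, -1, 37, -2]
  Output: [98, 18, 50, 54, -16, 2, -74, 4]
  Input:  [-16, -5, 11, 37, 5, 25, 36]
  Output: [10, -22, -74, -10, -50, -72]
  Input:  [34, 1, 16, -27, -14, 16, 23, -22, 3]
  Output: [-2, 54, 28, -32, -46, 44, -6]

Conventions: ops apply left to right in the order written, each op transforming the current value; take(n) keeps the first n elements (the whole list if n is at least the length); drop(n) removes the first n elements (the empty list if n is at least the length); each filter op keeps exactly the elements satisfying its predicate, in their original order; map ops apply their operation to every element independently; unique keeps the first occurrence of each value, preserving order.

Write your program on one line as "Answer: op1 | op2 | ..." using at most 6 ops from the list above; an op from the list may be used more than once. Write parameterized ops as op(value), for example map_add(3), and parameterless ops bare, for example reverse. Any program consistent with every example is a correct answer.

reverse | unique | reverse | drop(1) | map_mul(-2)

Check, running the answer program on each example:
  [22, 42, -46, 3] -> [3, -46, 42, 22] -> [3, -46, 42, 22] -> [22, 42, -46, 3] -> [42, -46, 3] -> [-84, 92, -6]
  [-4, 3, -19, 33, -5, -19, -1] -> [-1, -19, -5, 33, -19, 3, -4] -> [-1, -19, -5, 33, 3, -4] -> [-4, 3, 33, -5, -19, -1] -> [3, 33, -5, -19, -1] -> [-6, -66, 10, 38, 2]
  [24, -49, -9, -25, -27, -27, 8, -1, 37, -2] -> [-2, 37, -1, 8, -27, -27, -25, -9, -49, 24] -> [-2, 37, -1, 8, -27, -25, -9, -49, 24] -> [24, -49, -9, -25, -27, 8, -1, 37, -2] -> [-49, -9, -25, -27, 8, -1, 37, -2] -> [98, 18, 50, 54, -16, 2, -74, 4]
  [-16, -5, 11, 37, 5, 25, 36] -> [36, 25, 5, 37, 11, -5, -16] -> [36, 25, 5, 37, 11, -5, -16] -> [-16, -5, 11, 37, 5, 25, 36] -> [-5, 11, 37, 5, 25, 36] -> [10, -22, -74, -10, -50, -72]
  [34, 1, 16, -27, -14, 16, 23, -22, 3] -> [3, -22, 23, 16, -14, -27, 16, 1, 34] -> [3, -22, 23, 16, -14, -27, 1, 34] -> [34, 1, -27, -14, 16, 23, -22, 3] -> [1, -27, -14, 16, 23, -22, 3] -> [-2, 54, 28, -32, -46, 44, -6]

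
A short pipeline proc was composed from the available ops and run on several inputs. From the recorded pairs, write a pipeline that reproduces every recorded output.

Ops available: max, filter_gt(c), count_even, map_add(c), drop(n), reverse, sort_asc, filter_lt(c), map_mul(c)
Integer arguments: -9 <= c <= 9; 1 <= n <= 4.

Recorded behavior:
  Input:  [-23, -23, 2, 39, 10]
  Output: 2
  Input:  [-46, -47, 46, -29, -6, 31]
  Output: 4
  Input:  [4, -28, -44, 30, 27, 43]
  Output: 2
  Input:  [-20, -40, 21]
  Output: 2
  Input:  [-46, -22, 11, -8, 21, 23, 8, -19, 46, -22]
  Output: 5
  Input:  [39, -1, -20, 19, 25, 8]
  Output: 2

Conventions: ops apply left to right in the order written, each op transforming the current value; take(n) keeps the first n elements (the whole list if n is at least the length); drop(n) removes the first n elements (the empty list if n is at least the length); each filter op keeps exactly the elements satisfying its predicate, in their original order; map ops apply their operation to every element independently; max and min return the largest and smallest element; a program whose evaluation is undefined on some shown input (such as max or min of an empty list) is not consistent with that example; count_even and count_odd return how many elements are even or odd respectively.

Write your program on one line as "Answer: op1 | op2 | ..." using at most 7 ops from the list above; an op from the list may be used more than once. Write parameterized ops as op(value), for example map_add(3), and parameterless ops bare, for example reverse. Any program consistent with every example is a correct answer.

sort_asc | reverse | map_mul(-6) | filter_gt(-5) | map_mul(-8) | count_even

Check, running the answer program on each example:
  [-23, -23, 2, 39, 10] -> [-23, -23, 2, 10, 39] -> [39, 10, 2, -23, -23] -> [-234, -60, -12, 138, 138] -> [138, 138] -> [-1104, -1104] -> 2
  [-46, -47, 46, -29, -6, 31] -> [-47, -46, -29, -6, 31, 46] -> [46, 31, -6, -29, -46, -47] -> [-276, -186, 36, 174, 276, 282] -> [36, 174, 276, 282] -> [-288, -1392, -2208, -2256] -> 4
  [4, -28, -44, 30, 27, 43] -> [-44, -28, 4, 27, 30, 43] -> [43, 30, 27, 4, -28, -44] -> [-258, -180, -162, -24, 168, 264] -> [168, 264] -> [-1344, -2112] -> 2
  [-20, -40, 21] -> [-40, -20, 21] -> [21, -20, -40] -> [-126, 120, 240] -> [120, 240] -> [-960, -1920] -> 2
  [-46, -22, 11, -8, 21, 23, 8, -19, 46, -22] -> [-46, -22, -22, -19, -8, 8, 11, 21, 23, 46] -> [46, 23, 21, 11, 8, -8, -19, -22, -22, -46] -> [-276, -138, -126, -66, -48, 48, 114, 132, 132, 276] -> [48, 114, 132, 132, 276] -> [-384, -912, -1056, -1056, -2208] -> 5
  [39, -1, -20, 19, 25, 8] -> [-20, -1, 8, 19, 25, 39] -> [39, 25, 19, 8, -1, -20] -> [-234, -150, -114, -48, 6, 120] -> [6, 120] -> [-48, -960] -> 2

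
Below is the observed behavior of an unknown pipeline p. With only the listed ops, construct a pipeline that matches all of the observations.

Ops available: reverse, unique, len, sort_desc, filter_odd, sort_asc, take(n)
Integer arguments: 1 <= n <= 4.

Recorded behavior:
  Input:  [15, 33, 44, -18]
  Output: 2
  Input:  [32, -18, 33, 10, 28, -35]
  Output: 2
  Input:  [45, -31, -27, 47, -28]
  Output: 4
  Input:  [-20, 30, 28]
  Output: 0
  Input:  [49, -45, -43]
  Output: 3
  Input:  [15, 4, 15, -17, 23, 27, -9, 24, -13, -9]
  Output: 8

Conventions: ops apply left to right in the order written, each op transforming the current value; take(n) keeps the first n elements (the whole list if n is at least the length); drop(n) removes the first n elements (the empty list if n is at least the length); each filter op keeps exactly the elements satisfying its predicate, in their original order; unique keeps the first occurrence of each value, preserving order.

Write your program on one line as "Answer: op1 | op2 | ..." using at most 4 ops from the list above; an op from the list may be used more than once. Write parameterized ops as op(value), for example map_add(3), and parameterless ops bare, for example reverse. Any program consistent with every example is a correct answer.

sort_desc | filter_odd | reverse | len

Check, running the answer program on each example:
  [15, 33, 44, -18] -> [44, 33, 15, -18] -> [33, 15] -> [15, 33] -> 2
  [32, -18, 33, 10, 28, -35] -> [33, 32, 28, 10, -18, -35] -> [33, -35] -> [-35, 33] -> 2
  [45, -31, -27, 47, -28] -> [47, 45, -27, -28, -31] -> [47, 45, -27, -31] -> [-31, -27, 45, 47] -> 4
  [-20, 30, 28] -> [30, 28, -20] -> [] -> [] -> 0
  [49, -45, -43] -> [49, -43, -45] -> [49, -43, -45] -> [-45, -43, 49] -> 3
  [15, 4, 15, -17, 23, 27, -9, 24, -13, -9] -> [27, 24, 23, 15, 15, 4, -9, -9, -13, -17] -> [27, 23, 15, 15, -9, -9, -13, -17] -> [-17, -13, -9, -9, 15, 15, 23, 27] -> 8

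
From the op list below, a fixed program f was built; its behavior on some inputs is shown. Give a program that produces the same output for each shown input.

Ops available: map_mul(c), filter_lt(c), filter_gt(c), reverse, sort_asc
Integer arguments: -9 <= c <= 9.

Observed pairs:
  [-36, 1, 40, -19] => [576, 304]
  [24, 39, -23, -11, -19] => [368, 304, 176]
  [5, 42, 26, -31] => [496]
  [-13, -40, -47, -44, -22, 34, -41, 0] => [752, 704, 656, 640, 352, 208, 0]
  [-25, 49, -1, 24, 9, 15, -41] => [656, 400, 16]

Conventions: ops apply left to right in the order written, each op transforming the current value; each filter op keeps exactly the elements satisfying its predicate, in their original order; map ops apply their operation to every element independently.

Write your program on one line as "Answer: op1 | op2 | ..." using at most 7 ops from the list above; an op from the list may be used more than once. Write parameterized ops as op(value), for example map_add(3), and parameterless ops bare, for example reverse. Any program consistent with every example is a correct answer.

reverse | map_mul(2) | filter_lt(2) | reverse | sort_asc | map_mul(-8)

Check, running the answer program on each example:
  [-36, 1, 40, -19] -> [-19, 40, 1, -36] -> [-38, 80, 2, -72] -> [-38, -72] -> [-72, -38] -> [-72, -38] -> [576, 304]
  [24, 39, -23, -11, -19] -> [-19, -11, -23, 39, 24] -> [-38, -22, -46, 78, 48] -> [-38, -22, -46] -> [-46, -22, -38] -> [-46, -38, -22] -> [368, 304, 176]
  [5, 42, 26, -31] -> [-31, 26, 42, 5] -> [-62, 52, 84, 10] -> [-62] -> [-62] -> [-62] -> [496]
  [-13, -40, -47, -44, -22, 34, -41, 0] -> [0, -41, 34, -22, -44, -47, -40, -13] -> [0, -82, 68, -44, -88, -94, -80, -26] -> [0, -82, -44, -88, -94, -80, -26] -> [-26, -80, -94, -88, -44, -82, 0] -> [-94, -88, -82, -80, -44, -26, 0] -> [752, 704, 656, 640, 352, 208, 0]
  [-25, 49, -1, 24, 9, 15, -41] -> [-41, 15, 9, 24, -1, 49, -25] -> [-82, 30, 18, 48, -2, 98, -50] -> [-82, -2, -50] -> [-50, -2, -82] -> [-82, -50, -2] -> [656, 400, 16]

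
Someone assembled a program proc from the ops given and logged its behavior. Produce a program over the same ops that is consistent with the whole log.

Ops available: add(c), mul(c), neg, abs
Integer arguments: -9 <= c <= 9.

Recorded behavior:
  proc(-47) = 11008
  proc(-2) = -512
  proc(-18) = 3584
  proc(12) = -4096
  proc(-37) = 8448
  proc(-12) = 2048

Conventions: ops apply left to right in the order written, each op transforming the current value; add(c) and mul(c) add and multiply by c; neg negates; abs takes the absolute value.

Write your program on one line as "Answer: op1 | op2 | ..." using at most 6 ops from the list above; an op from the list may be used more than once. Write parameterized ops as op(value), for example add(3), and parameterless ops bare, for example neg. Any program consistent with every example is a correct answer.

add(4) | neg | mul(8) | mul(-8) | neg | mul(4)

Check, running the answer program on each example:
  -47 -> -43 -> 43 -> 344 -> -2752 -> 2752 -> 11008
  -2 -> 2 -> -2 -> -16 -> 128 -> -128 -> -512
  -18 -> -14 -> 14 -> 112 -> -896 -> 896 -> 3584
  12 -> 16 -> -16 -> -128 -> 1024 -> -1024 -> -4096
  -37 -> -33 -> 33 -> 264 -> -2112 -> 2112 -> 8448
  -12 -> -8 -> 8 -> 64 -> -512 -> 512 -> 2048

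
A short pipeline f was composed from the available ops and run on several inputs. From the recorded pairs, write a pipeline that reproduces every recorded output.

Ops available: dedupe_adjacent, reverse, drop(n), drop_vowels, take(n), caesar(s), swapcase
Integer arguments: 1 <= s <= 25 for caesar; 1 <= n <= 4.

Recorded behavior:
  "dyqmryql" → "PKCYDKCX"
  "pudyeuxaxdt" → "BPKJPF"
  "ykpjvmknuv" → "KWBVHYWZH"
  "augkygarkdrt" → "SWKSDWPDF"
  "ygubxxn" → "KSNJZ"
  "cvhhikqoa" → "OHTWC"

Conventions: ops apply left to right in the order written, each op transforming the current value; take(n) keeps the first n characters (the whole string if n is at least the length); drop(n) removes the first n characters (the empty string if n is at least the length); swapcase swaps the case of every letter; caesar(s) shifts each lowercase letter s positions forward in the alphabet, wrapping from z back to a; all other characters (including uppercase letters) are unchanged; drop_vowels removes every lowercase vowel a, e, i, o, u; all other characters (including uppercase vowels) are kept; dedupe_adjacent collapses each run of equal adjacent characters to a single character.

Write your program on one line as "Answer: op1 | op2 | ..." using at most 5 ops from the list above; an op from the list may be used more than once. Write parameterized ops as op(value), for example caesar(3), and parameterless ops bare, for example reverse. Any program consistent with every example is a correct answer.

drop_vowels | caesar(12) | swapcase | dedupe_adjacent

Check, running the answer program on each example:
  "dyqmryql" -> "dyqmryql" -> "pkcydkcx" -> "PKCYDKCX" -> "PKCYDKCX"
  "pudyeuxaxdt" -> "pdyxxdt" -> "bpkjjpf" -> "BPKJJPF" -> "BPKJPF"
  "ykpjvmknuv" -> "ykpjvmknv" -> "kwbvhywzh" -> "KWBVHYWZH" -> "KWBVHYWZH"
  "augkygarkdrt" -> "gkygrkdrt" -> "swksdwpdf" -> "SWKSDWPDF" -> "SWKSDWPDF"
  "ygubxxn" -> "ygbxxn" -> "ksnjjz" -> "KSNJJZ" -> "KSNJZ"
  "cvhhikqoa" -> "cvhhkq" -> "ohttwc" -> "OHTTWC" -> "OHTWC"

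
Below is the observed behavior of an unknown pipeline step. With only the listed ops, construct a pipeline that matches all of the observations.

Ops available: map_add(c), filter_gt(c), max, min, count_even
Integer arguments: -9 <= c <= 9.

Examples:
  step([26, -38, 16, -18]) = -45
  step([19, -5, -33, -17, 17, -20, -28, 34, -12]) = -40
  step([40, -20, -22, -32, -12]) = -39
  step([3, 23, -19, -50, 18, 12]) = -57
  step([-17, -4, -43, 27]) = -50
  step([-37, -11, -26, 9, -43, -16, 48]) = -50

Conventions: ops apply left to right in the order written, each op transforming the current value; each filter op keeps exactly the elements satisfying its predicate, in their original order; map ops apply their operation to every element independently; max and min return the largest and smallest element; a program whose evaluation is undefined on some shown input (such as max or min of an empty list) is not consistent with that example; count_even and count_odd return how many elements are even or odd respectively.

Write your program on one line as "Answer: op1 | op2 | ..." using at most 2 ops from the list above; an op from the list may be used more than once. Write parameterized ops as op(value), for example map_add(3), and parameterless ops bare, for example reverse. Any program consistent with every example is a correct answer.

map_add(-7) | min

Check, running the answer program on each example:
  [26, -38, 16, -18] -> [19, -45, 9, -25] -> -45
  [19, -5, -33, -17, 17, -20, -28, 34, -12] -> [12, -12, -40, -24, 10, -27, -35, 27, -19] -> -40
  [40, -20, -22, -32, -12] -> [33, -27, -29, -39, -19] -> -39
  [3, 23, -19, -50, 18, 12] -> [-4, 16, -26, -57, 11, 5] -> -57
  [-17, -4, -43, 27] -> [-24, -11, -50, 20] -> -50
  [-37, -11, -26, 9, -43, -16, 48] -> [-44, -18, -33, 2, -50, -23, 41] -> -50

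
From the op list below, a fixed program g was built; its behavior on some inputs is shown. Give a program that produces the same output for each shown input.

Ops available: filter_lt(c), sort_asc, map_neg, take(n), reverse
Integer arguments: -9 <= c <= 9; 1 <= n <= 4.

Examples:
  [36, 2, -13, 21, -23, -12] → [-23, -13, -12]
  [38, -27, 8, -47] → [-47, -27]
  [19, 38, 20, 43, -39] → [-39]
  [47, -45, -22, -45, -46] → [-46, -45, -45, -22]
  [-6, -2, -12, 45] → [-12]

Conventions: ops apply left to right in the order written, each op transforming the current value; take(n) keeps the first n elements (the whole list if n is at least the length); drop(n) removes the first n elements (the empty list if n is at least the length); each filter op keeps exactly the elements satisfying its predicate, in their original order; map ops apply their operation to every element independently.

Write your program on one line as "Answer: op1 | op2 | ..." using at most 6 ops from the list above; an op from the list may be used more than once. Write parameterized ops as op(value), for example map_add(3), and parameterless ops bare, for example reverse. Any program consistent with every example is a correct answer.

map_neg | sort_asc | map_neg | filter_lt(-9) | sort_asc

Check, running the answer program on each example:
  [36, 2, -13, 21, -23, -12] -> [-36, -2, 13, -21, 23, 12] -> [-36, -21, -2, 12, 13, 23] -> [36, 21, 2, -12, -13, -23] -> [-12, -13, -23] -> [-23, -13, -12]
  [38, -27, 8, -47] -> [-38, 27, -8, 47] -> [-38, -8, 27, 47] -> [38, 8, -27, -47] -> [-27, -47] -> [-47, -27]
  [19, 38, 20, 43, -39] -> [-19, -38, -20, -43, 39] -> [-43, -38, -20, -19, 39] -> [43, 38, 20, 19, -39] -> [-39] -> [-39]
  [47, -45, -22, -45, -46] -> [-47, 45, 22, 45, 46] -> [-47, 22, 45, 45, 46] -> [47, -22, -45, -45, -46] -> [-22, -45, -45, -46] -> [-46, -45, -45, -22]
  [-6, -2, -12, 45] -> [6, 2, 12, -45] -> [-45, 2, 6, 12] -> [45, -2, -6, -12] -> [-12] -> [-12]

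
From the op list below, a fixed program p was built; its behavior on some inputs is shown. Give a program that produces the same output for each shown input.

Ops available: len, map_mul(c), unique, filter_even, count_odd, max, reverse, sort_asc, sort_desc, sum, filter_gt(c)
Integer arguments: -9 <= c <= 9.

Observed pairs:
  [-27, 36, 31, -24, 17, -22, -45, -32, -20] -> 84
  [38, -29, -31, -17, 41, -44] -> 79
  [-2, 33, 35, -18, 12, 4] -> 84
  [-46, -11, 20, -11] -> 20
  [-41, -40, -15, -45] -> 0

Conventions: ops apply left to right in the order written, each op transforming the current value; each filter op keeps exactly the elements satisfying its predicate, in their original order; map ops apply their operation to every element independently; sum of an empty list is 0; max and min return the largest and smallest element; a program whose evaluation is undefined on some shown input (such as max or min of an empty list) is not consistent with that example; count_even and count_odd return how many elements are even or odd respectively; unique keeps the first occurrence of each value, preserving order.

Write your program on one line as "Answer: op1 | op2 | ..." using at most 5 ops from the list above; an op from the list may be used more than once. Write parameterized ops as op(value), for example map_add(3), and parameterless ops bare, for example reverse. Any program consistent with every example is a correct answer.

filter_gt(-7) | filter_gt(0) | reverse | sum

Check, running the answer program on each example:
  [-27, 36, 31, -24, 17, -22, -45, -32, -20] -> [36, 31, 17] -> [36, 31, 17] -> [17, 31, 36] -> 84
  [38, -29, -31, -17, 41, -44] -> [38, 41] -> [38, 41] -> [41, 38] -> 79
  [-2, 33, 35, -18, 12, 4] -> [-2, 33, 35, 12, 4] -> [33, 35, 12, 4] -> [4, 12, 35, 33] -> 84
  [-46, -11, 20, -11] -> [20] -> [20] -> [20] -> 20
  [-41, -40, -15, -45] -> [] -> [] -> [] -> 0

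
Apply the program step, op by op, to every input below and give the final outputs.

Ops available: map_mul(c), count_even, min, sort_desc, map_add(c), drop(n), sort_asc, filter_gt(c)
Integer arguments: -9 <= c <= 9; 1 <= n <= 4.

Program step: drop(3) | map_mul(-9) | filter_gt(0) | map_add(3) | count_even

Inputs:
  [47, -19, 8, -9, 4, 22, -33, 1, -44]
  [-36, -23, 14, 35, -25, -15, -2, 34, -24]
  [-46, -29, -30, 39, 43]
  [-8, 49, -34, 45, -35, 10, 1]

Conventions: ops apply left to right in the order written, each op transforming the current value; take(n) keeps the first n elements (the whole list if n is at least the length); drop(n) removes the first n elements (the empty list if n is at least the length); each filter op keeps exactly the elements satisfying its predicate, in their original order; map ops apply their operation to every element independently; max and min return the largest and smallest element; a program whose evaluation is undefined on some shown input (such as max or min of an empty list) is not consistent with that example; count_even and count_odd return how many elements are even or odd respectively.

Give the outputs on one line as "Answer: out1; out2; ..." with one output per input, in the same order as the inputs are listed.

2; 2; 0; 1

Execution, op by op:
  [47, -19, 8, -9, 4, 22, -33, 1, -44] -> [-9, 4, 22, -33, 1, -44] -> [81, -36, -198, 297, -9, 396] -> [81, 297, 396] -> [84, 300, 399] -> 2
  [-36, -23, 14, 35, -25, -15, -2, 34, -24] -> [35, -25, -15, -2, 34, -24] -> [-315, 225, 135, 18, -306, 216] -> [225, 135, 18, 216] -> [228, 138, 21, 219] -> 2
  [-46, -29, -30, 39, 43] -> [39, 43] -> [-351, -387] -> [] -> [] -> 0
  [-8, 49, -34, 45, -35, 10, 1] -> [45, -35, 10, 1] -> [-405, 315, -90, -9] -> [315] -> [318] -> 1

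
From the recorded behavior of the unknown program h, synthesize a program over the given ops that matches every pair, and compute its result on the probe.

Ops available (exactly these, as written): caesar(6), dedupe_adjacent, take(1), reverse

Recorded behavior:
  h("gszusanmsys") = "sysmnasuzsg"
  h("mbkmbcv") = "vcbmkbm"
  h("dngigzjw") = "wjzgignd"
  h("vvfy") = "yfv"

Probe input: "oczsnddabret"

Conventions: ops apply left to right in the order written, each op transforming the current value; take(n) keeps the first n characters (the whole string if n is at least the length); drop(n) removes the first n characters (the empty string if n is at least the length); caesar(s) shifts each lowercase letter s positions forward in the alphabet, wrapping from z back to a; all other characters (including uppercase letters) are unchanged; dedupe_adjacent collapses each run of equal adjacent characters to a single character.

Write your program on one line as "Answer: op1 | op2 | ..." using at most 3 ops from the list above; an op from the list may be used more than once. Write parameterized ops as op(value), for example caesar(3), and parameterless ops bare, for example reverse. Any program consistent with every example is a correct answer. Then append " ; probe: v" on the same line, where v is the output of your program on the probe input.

dedupe_adjacent | reverse ; probe: "terbadnszco"

Check, running the answer program on each example:
  "gszusanmsys" -> "gszusanmsys" -> "sysmnasuzsg"
  "mbkmbcv" -> "mbkmbcv" -> "vcbmkbm"
  "dngigzjw" -> "dngigzjw" -> "wjzgignd"
  "vvfy" -> "vfy" -> "yfv"
  probe: "oczsnddabret" -> "oczsndabret" -> "terbadnszco"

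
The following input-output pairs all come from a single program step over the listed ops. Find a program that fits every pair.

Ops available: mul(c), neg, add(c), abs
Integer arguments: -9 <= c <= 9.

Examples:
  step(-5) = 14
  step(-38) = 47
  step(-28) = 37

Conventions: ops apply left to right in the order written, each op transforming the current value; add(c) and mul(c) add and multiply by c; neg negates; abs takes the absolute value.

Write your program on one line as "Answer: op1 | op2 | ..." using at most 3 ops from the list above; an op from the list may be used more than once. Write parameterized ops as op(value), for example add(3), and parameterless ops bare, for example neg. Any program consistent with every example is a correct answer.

neg | add(9)

Check, running the answer program on each example:
  -5 -> 5 -> 14
  -38 -> 38 -> 47
  -28 -> 28 -> 37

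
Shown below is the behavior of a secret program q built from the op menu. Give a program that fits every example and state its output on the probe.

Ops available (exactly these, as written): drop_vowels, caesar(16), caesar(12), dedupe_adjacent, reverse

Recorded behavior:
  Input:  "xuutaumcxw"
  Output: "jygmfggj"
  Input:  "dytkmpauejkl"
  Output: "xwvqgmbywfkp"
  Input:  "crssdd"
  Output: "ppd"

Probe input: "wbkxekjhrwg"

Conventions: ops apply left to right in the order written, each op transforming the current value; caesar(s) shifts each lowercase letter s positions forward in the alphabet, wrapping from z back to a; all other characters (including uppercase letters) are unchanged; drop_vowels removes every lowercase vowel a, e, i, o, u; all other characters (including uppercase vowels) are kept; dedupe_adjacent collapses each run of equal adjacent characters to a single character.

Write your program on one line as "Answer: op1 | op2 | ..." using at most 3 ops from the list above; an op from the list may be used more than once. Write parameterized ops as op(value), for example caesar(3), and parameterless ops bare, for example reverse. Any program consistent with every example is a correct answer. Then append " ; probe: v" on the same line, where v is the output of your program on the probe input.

reverse | caesar(12) | drop_vowels ; probe: "sdtvwqjwn"

Check, running the answer program on each example:
  "xuutaumcxw" -> "wxcmuatuux" -> "ijoygmfggj" -> "jygmfggj"
  "dytkmpauejkl" -> "lkjeuapmktyd" -> "xwvqgmbywfkp" -> "xwvqgmbywfkp"
  "crssdd" -> "ddssrc" -> "ppeedo" -> "ppd"
  probe: "wbkxekjhrwg" -> "gwrhjkexkbw" -> "sidtvwqjwni" -> "sdtvwqjwn"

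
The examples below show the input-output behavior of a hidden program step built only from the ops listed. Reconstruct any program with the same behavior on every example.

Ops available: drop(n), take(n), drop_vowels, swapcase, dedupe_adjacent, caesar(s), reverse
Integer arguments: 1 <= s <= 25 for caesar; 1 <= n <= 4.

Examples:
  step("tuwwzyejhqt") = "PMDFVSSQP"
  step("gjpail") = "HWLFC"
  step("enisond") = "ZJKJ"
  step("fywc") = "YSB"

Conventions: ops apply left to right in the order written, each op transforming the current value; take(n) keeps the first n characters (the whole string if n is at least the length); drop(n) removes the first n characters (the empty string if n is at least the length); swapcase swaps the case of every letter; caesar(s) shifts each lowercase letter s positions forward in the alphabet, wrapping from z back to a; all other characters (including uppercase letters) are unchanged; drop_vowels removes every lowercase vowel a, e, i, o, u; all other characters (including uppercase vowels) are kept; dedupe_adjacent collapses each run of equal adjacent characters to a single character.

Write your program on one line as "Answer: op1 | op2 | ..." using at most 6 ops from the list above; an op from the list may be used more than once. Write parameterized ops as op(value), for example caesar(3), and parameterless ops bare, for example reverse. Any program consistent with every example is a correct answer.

caesar(25) | caesar(23) | reverse | drop_vowels | swapcase

Check, running the answer program on each example:
  "tuwwzyejhqt" -> "stvvyxdigps" -> "pqssvuafdmp" -> "pmdfauvssqp" -> "pmdfvssqp" -> "PMDFVSSQP"
  "gjpail" -> "fiozhk" -> "cflweh" -> "hewlfc" -> "hwlfc" -> "HWLFC"
  "enisond" -> "dmhrnmc" -> "ajeokjz" -> "zjkoeja" -> "zjkj" -> "ZJKJ"
  "fywc" -> "exvb" -> "busy" -> "ysub" -> "ysb" -> "YSB"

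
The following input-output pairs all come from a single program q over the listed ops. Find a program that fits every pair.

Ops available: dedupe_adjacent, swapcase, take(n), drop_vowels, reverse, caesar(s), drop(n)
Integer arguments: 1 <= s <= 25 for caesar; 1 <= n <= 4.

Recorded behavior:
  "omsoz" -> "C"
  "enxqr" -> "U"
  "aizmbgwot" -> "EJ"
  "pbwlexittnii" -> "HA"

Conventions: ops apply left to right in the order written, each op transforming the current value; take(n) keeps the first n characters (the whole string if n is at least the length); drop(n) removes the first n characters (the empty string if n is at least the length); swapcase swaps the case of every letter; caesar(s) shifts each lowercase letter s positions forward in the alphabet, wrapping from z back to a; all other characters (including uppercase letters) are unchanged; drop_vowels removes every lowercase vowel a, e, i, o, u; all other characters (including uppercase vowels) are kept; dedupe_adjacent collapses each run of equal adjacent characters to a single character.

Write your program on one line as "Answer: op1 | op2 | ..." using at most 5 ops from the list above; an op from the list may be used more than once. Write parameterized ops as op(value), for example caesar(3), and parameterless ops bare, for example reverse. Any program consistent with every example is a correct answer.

drop(4) | caesar(3) | dedupe_adjacent | take(2) | swapcase

Check, running the answer program on each example:
  "omsoz" -> "z" -> "c" -> "c" -> "c" -> "C"
  "enxqr" -> "r" -> "u" -> "u" -> "u" -> "U"
  "aizmbgwot" -> "bgwot" -> "ejzrw" -> "ejzrw" -> "ej" -> "EJ"
  "pbwlexittnii" -> "exittnii" -> "halwwqll" -> "halwql" -> "ha" -> "HA"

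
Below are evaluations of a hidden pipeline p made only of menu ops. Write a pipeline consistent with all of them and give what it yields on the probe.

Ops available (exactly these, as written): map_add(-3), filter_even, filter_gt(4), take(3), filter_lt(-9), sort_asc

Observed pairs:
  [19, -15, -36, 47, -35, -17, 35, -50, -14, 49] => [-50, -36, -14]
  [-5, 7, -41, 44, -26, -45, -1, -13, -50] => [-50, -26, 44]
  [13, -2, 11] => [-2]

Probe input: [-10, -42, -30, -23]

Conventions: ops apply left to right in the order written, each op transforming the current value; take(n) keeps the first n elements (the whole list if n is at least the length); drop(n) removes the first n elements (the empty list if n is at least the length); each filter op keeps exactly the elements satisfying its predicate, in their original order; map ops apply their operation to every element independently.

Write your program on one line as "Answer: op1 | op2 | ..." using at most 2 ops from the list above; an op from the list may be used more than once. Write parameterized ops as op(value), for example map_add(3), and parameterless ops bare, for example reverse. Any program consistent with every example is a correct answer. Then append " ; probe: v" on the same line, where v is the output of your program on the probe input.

sort_asc | filter_even ; probe: [-42, -30, -10]

Check, running the answer program on each example:
  [19, -15, -36, 47, -35, -17, 35, -50, -14, 49] -> [-50, -36, -35, -17, -15, -14, 19, 35, 47, 49] -> [-50, -36, -14]
  [-5, 7, -41, 44, -26, -45, -1, -13, -50] -> [-50, -45, -41, -26, -13, -5, -1, 7, 44] -> [-50, -26, 44]
  [13, -2, 11] -> [-2, 11, 13] -> [-2]
  probe: [-10, -42, -30, -23] -> [-42, -30, -23, -10] -> [-42, -30, -10]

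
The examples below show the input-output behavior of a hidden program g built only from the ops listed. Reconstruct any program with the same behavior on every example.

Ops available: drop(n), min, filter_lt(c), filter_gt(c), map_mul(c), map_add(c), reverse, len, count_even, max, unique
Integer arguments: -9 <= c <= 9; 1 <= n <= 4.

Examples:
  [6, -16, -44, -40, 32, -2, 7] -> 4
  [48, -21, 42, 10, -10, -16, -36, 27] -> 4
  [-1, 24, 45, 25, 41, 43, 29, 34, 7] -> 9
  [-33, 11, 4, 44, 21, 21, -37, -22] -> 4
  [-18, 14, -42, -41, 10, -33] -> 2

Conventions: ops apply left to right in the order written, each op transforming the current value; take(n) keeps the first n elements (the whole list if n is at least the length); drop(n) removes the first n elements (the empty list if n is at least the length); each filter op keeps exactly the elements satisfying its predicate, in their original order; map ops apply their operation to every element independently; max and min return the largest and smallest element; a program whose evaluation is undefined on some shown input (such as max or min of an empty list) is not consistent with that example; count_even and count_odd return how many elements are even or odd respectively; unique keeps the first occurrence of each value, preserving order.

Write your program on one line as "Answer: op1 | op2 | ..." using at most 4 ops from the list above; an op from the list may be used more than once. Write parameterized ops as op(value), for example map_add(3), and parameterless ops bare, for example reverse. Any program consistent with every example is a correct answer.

filter_gt(-8) | unique | len

Check, running the answer program on each example:
  [6, -16, -44, -40, 32, -2, 7] -> [6, 32, -2, 7] -> [6, 32, -2, 7] -> 4
  [48, -21, 42, 10, -10, -16, -36, 27] -> [48, 42, 10, 27] -> [48, 42, 10, 27] -> 4
  [-1, 24, 45, 25, 41, 43, 29, 34, 7] -> [-1, 24, 45, 25, 41, 43, 29, 34, 7] -> [-1, 24, 45, 25, 41, 43, 29, 34, 7] -> 9
  [-33, 11, 4, 44, 21, 21, -37, -22] -> [11, 4, 44, 21, 21] -> [11, 4, 44, 21] -> 4
  [-18, 14, -42, -41, 10, -33] -> [14, 10] -> [14, 10] -> 2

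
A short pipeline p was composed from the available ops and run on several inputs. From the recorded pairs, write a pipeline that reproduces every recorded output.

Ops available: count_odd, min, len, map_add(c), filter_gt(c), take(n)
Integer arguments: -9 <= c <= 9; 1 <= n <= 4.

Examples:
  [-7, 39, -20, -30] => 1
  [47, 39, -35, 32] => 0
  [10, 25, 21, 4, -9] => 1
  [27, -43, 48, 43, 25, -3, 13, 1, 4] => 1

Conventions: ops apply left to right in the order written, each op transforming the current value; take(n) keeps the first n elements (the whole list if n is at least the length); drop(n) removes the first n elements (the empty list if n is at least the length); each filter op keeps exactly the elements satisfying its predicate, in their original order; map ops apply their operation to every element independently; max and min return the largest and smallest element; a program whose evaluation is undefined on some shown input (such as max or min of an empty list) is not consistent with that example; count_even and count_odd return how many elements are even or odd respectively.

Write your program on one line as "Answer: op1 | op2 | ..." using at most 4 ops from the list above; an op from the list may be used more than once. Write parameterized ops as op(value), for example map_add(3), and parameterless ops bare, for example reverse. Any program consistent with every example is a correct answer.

take(3) | map_add(1) | count_odd

Check, running the answer program on each example:
  [-7, 39, -20, -30] -> [-7, 39, -20] -> [-6, 40, -19] -> 1
  [47, 39, -35, 32] -> [47, 39, -35] -> [48, 40, -34] -> 0
  [10, 25, 21, 4, -9] -> [10, 25, 21] -> [11, 26, 22] -> 1
  [27, -43, 48, 43, 25, -3, 13, 1, 4] -> [27, -43, 48] -> [28, -42, 49] -> 1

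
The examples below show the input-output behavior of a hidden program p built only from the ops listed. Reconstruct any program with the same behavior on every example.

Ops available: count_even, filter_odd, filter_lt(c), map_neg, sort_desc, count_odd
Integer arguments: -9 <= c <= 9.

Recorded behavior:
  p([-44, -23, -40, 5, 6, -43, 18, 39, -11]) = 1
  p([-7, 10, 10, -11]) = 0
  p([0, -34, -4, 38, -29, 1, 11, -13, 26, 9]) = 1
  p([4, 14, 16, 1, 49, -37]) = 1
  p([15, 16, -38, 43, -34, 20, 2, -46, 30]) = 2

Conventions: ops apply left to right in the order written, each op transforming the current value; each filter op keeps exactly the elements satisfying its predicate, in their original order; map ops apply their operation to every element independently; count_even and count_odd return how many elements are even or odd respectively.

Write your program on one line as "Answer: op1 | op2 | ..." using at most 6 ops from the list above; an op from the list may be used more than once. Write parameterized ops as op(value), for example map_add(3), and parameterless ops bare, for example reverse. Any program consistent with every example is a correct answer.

sort_desc | map_neg | filter_lt(-9) | filter_odd | count_odd

Check, running the answer program on each example:
  [-44, -23, -40, 5, 6, -43, 18, 39, -11] -> [39, 18, 6, 5, -11, -23, -40, -43, -44] -> [-39, -18, -6, -5, 11, 23, 40, 43, 44] -> [-39, -18] -> [-39] -> 1
  [-7, 10, 10, -11] -> [10, 10, -7, -11] -> [-10, -10, 7, 11] -> [-10, -10] -> [] -> 0
  [0, -34, -4, 38, -29, 1, 11, -13, 26, 9] -> [38, 26, 11, 9, 1, 0, -4, -13, -29, -34] -> [-38, -26, -11, -9, -1, 0, 4, 13, 29, 34] -> [-38, -26, -11] -> [-11] -> 1
  [4, 14, 16, 1, 49, -37] -> [49, 16, 14, 4, 1, -37] -> [-49, -16, -14, -4, -1, 37] -> [-49, -16, -14] -> [-49] -> 1
  [15, 16, -38, 43, -34, 20, 2, -46, 30] -> [43, 30, 20, 16, 15, 2, -34, -38, -46] -> [-43, -30, -20, -16, -15, -2, 34, 38, 46] -> [-43, -30, -20, -16, -15] -> [-43, -15] -> 2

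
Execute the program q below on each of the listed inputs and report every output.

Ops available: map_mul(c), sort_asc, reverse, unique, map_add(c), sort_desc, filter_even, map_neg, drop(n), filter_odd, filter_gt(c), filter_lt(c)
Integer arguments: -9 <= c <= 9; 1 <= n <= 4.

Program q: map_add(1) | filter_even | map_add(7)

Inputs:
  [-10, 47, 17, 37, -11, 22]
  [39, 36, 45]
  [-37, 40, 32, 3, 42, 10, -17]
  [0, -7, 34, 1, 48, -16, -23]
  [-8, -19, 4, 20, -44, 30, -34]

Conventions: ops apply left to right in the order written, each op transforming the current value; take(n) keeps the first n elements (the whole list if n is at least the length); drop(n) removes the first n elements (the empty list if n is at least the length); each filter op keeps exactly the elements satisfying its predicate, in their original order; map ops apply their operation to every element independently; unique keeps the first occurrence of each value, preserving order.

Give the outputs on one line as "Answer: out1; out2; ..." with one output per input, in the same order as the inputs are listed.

[55, 25, 45, -3]; [47, 53]; [-29, 11, -9]; [1, 9, -15]; [-11]

Execution, op by op:
  [-10, 47, 17, 37, -11, 22] -> [-9, 48, 18, 38, -10, 23] -> [48, 18, 38, -10] -> [55, 25, 45, -3]
  [39, 36, 45] -> [40, 37, 46] -> [40, 46] -> [47, 53]
  [-37, 40, 32, 3, 42, 10, -17] -> [-36, 41, 33, 4, 43, 11, -16] -> [-36, 4, -16] -> [-29, 11, -9]
  [0, -7, 34, 1, 48, -16, -23] -> [1, -6, 35, 2, 49, -15, -22] -> [-6, 2, -22] -> [1, 9, -15]
  [-8, -19, 4, 20, -44, 30, -34] -> [-7, -18, 5, 21, -43, 31, -33] -> [-18] -> [-11]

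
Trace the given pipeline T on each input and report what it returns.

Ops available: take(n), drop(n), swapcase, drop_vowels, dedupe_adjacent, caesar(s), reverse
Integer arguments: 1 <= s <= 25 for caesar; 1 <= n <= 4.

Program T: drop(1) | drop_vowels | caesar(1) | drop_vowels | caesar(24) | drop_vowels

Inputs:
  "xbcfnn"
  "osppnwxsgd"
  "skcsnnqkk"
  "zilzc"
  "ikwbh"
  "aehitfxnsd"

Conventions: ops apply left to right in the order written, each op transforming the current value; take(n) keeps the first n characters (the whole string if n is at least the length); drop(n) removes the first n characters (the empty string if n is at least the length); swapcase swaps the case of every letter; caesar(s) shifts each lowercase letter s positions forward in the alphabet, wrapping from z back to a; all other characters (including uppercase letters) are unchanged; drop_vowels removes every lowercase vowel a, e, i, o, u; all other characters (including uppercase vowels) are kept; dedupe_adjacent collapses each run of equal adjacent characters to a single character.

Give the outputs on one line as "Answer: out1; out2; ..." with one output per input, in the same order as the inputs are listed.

"b"; "rvwrf"; "jbrpjj"; "kb"; "jv"; "wr"

Execution, op by op:
  "xbcfnn" -> "bcfnn" -> "bcfnn" -> "cdgoo" -> "cdg" -> "abe" -> "b"
  "osppnwxsgd" -> "sppnwxsgd" -> "sppnwxsgd" -> "tqqoxythe" -> "tqqxyth" -> "roovwrf" -> "rvwrf"
  "skcsnnqkk" -> "kcsnnqkk" -> "kcsnnqkk" -> "ldtoorll" -> "ldtrll" -> "jbrpjj" -> "jbrpjj"
  "zilzc" -> "ilzc" -> "lzc" -> "mad" -> "md" -> "kb" -> "kb"
  "ikwbh" -> "kwbh" -> "kwbh" -> "lxci" -> "lxc" -> "jva" -> "jv"
  "aehitfxnsd" -> "ehitfxnsd" -> "htfxnsd" -> "iugyote" -> "gyt" -> "ewr" -> "wr"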